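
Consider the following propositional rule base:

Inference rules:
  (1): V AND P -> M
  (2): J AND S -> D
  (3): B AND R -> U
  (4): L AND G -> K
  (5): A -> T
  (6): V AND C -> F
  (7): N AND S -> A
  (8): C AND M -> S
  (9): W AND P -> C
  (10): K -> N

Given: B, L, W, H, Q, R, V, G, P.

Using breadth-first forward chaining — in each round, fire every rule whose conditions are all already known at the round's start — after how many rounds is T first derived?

Round 1: (1) [V AND P -> M]; (3) [B AND R -> U]; (4) [L AND G -> K]; (9) [W AND P -> C]. New: M, U, K, C.
Round 2: (6) [V AND C -> F]; (8) [C AND M -> S]; (10) [K -> N]. New: F, S, N.
Round 3: (7) [N AND S -> A]. New: A.
Round 4: (5) [A -> T]. New: T.
T first appears in round 4.

4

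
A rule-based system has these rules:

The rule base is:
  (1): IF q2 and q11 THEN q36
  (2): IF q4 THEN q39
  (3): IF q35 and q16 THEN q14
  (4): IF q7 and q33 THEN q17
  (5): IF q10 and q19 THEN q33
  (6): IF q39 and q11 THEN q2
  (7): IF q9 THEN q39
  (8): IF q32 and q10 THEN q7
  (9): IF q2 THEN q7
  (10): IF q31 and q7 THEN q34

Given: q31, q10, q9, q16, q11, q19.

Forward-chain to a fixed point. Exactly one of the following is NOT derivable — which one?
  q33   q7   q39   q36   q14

Round 1 — (5), (7), derive q33, q39.
Round 2 — (6), derive q2.
Round 3 — (1), (9), derive q36, q7.
Round 4 — (4), (10), derive q17, q34.
Derived: q36 (round 3), q39 (round 1), q7 (round 3), q33 (round 1). q14 never appears in any round.

q14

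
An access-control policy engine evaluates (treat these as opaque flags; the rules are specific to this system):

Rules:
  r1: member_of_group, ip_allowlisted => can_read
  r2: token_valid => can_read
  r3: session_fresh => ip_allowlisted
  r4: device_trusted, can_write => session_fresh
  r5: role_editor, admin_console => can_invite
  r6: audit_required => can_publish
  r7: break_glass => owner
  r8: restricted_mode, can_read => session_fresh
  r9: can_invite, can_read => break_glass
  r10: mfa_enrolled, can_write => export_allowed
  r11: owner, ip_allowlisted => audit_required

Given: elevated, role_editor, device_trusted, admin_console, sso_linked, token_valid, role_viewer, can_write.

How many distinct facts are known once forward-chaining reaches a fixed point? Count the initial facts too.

Round 1 — r2, r4, r5, derive can_read, session_fresh, can_invite.
Round 2 — r3, r9, derive ip_allowlisted, break_glass.
Round 3 — r7, derive owner.
Round 4 — r11, derive audit_required.
Round 5 — r6, derive can_publish.
Closure: {admin_console, audit_required, break_glass, can_invite, can_publish, can_read, can_write, device_trusted, elevated, ip_allowlisted, owner, role_editor, role_viewer, session_fresh, sso_linked, token_valid} — 16 facts.

16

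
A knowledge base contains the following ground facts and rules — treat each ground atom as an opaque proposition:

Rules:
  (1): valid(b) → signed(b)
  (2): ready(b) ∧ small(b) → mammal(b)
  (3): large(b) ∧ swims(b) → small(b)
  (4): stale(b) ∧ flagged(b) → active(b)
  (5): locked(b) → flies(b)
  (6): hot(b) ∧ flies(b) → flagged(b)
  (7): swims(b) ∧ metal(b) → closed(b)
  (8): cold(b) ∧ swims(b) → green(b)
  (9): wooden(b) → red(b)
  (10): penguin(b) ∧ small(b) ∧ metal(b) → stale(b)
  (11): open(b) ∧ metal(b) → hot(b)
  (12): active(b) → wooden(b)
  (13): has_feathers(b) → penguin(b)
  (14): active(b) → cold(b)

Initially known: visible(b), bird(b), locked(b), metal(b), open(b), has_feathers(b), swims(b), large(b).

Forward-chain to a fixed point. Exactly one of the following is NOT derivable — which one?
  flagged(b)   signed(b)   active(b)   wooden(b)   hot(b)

signed(b)

Round 1: (3) [large(b) ∧ swims(b) → small(b)]; (5) [locked(b) → flies(b)]; (7) [swims(b) ∧ metal(b) → closed(b)]; (11) [open(b) ∧ metal(b) → hot(b)]; (13) [has_feathers(b) → penguin(b)]. New: small(b), flies(b), closed(b), hot(b), penguin(b).
Round 2: (6) [hot(b) ∧ flies(b) → flagged(b)]; (10) [penguin(b) ∧ small(b) ∧ metal(b) → stale(b)]. New: flagged(b), stale(b).
Round 3: (4) [stale(b) ∧ flagged(b) → active(b)]. New: active(b).
Round 4: (12) [active(b) → wooden(b)]; (14) [active(b) → cold(b)]. New: wooden(b), cold(b).
Round 5: (8) [cold(b) ∧ swims(b) → green(b)]; (9) [wooden(b) → red(b)]. New: green(b), red(b).
Derived: active(b) (round 3), hot(b) (round 1), flagged(b) (round 2), wooden(b) (round 4). signed(b) never appears in any round.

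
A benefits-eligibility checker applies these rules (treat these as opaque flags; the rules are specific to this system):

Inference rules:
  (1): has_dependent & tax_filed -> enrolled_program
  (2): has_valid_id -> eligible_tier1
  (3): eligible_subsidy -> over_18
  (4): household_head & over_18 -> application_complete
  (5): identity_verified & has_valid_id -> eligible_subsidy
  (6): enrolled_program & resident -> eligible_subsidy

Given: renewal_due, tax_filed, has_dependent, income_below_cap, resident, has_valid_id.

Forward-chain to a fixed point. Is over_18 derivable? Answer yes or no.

Round 1 fires (1), (2), giving enrolled_program, eligible_tier1.
Round 2 fires (6), giving eligible_subsidy.
Round 3 fires (3), giving over_18.
over_18 appears in round 3, so it is derivable.

yes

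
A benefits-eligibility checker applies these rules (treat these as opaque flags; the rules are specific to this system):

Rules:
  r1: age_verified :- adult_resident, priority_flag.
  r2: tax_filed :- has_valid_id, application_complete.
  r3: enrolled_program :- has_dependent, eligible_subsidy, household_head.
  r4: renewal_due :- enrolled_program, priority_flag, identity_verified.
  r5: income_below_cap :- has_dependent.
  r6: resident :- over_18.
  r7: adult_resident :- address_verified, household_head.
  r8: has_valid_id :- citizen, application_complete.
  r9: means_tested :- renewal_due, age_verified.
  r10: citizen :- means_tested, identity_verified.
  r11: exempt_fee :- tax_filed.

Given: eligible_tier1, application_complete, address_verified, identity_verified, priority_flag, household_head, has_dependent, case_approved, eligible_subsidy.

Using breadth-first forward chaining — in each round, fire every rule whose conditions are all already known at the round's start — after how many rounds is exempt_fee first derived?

7

[1] r3 [enrolled_program :- has_dependent, eligible_subsidy, household_head.]; r5 [income_below_cap :- has_dependent.]; r7 [adult_resident :- address_verified, household_head.]. ⇒ new: enrolled_program, income_below_cap, adult_resident.
[2] r1 [age_verified :- adult_resident, priority_flag.]; r4 [renewal_due :- enrolled_program, priority_flag, identity_verified.]. ⇒ new: age_verified, renewal_due.
[3] r9 [means_tested :- renewal_due, age_verified.]. ⇒ new: means_tested.
[4] r10 [citizen :- means_tested, identity_verified.]. ⇒ new: citizen.
[5] r8 [has_valid_id :- citizen, application_complete.]. ⇒ new: has_valid_id.
[6] r2 [tax_filed :- has_valid_id, application_complete.]. ⇒ new: tax_filed.
[7] r11 [exempt_fee :- tax_filed.]. ⇒ new: exempt_fee.
exempt_fee first appears in round 7.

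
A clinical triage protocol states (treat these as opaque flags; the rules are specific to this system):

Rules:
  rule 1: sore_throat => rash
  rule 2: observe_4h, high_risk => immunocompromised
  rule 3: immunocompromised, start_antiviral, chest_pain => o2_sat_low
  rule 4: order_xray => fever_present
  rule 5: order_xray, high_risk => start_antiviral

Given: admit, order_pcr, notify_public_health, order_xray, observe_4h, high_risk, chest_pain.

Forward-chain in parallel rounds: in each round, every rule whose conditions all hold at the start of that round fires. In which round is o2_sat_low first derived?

2

Round 1: rule 2 [observe_4h, high_risk => immunocompromised]; rule 4 [order_xray => fever_present]; rule 5 [order_xray, high_risk => start_antiviral]. New: immunocompromised, fever_present, start_antiviral.
Round 2: rule 3 [immunocompromised, start_antiviral, chest_pain => o2_sat_low]. New: o2_sat_low.
o2_sat_low first appears in round 2.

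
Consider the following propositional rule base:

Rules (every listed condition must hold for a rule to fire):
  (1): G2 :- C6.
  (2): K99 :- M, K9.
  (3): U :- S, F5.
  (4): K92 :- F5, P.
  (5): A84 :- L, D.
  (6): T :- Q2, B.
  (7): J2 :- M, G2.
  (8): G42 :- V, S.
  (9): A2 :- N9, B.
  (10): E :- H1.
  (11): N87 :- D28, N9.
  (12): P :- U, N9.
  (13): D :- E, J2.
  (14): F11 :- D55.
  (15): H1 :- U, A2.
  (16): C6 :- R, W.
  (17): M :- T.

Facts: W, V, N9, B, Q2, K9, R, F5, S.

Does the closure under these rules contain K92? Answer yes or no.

Round 1: (3) [U :- S, F5.]; (6) [T :- Q2, B.]; (8) [G42 :- V, S.]; (9) [A2 :- N9, B.]; (16) [C6 :- R, W.]. New: U, T, G42, A2, C6.
Round 2: (1) [G2 :- C6.]; (12) [P :- U, N9.]; (15) [H1 :- U, A2.]; (17) [M :- T.]. New: G2, P, H1, M.
Round 3: (2) [K99 :- M, K9.]; (4) [K92 :- F5, P.]; (7) [J2 :- M, G2.]; (10) [E :- H1.]. New: K99, K92, J2, E.
Round 4: (13) [D :- E, J2.]. New: D.
K92 appears in round 3, so it is derivable.

yes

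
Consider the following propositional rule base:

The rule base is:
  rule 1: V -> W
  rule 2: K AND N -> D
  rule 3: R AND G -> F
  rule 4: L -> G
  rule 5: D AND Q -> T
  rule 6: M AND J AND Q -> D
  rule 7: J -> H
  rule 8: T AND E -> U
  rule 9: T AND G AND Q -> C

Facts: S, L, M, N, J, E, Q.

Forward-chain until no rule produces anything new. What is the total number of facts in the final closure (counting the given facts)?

[1] rule 4 [L -> G]; rule 6 [M AND J AND Q -> D]; rule 7 [J -> H]. ⇒ new: G, D, H.
[2] rule 5 [D AND Q -> T]. ⇒ new: T.
[3] rule 8 [T AND E -> U]; rule 9 [T AND G AND Q -> C]. ⇒ new: U, C.
Closure: {C, D, E, G, H, J, L, M, N, Q, S, T, U} — 13 facts.

13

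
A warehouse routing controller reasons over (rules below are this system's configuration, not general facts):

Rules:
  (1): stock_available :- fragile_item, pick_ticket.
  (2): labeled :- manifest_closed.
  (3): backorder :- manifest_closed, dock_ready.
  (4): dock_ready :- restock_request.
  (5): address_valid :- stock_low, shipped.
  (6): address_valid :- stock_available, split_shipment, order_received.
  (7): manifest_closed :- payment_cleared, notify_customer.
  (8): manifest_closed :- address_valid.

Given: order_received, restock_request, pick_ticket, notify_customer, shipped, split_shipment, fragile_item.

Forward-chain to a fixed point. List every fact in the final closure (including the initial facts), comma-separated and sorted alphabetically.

address_valid, backorder, dock_ready, fragile_item, labeled, manifest_closed, notify_customer, order_received, pick_ticket, restock_request, shipped, split_shipment, stock_available

Round 1: (1) [stock_available :- fragile_item, pick_ticket.]; (4) [dock_ready :- restock_request.]. Adds stock_available, dock_ready.
Round 2: (6) [address_valid :- stock_available, split_shipment, order_received.]. Adds address_valid.
Round 3: (8) [manifest_closed :- address_valid.]. Adds manifest_closed.
Round 4: (2) [labeled :- manifest_closed.]; (3) [backorder :- manifest_closed, dock_ready.]. Adds labeled, backorder.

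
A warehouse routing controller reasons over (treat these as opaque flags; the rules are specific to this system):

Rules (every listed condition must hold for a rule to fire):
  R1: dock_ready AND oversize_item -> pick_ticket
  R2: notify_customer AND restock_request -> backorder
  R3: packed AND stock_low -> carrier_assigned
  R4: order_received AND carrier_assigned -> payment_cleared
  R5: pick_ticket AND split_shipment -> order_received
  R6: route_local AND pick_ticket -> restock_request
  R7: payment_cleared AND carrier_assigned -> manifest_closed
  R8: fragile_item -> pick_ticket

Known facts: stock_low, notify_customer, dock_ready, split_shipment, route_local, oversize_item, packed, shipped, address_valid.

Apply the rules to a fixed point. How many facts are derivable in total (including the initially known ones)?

Round 1 fires R1, R3, giving pick_ticket, carrier_assigned.
Round 2 fires R5, R6, giving order_received, restock_request.
Round 3 fires R2, R4, giving backorder, payment_cleared.
Round 4 fires R7, giving manifest_closed.
Closure: {address_valid, backorder, carrier_assigned, dock_ready, manifest_closed, notify_customer, order_received, oversize_item, packed, payment_cleared, pick_ticket, restock_request, route_local, shipped, split_shipment, stock_low} — 16 facts.

16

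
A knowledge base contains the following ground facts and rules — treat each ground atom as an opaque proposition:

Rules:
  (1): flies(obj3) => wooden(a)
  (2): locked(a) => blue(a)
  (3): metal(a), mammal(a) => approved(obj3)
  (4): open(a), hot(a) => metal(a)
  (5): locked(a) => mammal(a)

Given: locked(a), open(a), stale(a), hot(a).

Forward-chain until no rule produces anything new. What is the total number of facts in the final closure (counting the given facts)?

8

Round 1: (2) [locked(a) => blue(a)]; (4) [open(a), hot(a) => metal(a)]; (5) [locked(a) => mammal(a)]. Adds blue(a), metal(a), mammal(a).
Round 2: (3) [metal(a), mammal(a) => approved(obj3)]. Adds approved(obj3).
Closure: {approved(obj3), blue(a), hot(a), locked(a), mammal(a), metal(a), open(a), stale(a)} — 8 facts.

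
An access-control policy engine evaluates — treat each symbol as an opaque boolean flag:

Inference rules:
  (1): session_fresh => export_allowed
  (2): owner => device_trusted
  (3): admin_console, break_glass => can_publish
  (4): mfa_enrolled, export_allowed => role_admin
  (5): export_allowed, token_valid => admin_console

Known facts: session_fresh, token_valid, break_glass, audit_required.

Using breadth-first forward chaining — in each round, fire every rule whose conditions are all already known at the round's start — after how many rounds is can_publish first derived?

Round 1: (1) [session_fresh => export_allowed]. Adds export_allowed.
Round 2: (5) [export_allowed, token_valid => admin_console]. Adds admin_console.
Round 3: (3) [admin_console, break_glass => can_publish]. Adds can_publish.
can_publish first appears in round 3.

3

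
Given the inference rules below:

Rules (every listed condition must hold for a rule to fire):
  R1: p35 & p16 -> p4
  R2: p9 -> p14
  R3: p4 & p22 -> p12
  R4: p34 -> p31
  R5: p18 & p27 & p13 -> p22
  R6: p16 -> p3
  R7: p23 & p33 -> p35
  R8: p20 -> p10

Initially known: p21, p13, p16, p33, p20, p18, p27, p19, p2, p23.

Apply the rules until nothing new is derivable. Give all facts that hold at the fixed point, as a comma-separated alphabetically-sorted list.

Round 1 — R5, R6, R7, R8, derive p22, p3, p35, p10.
Round 2 — R1, derive p4.
Round 3 — R3, derive p12.

p10, p12, p13, p16, p18, p19, p2, p20, p21, p22, p23, p27, p3, p33, p35, p4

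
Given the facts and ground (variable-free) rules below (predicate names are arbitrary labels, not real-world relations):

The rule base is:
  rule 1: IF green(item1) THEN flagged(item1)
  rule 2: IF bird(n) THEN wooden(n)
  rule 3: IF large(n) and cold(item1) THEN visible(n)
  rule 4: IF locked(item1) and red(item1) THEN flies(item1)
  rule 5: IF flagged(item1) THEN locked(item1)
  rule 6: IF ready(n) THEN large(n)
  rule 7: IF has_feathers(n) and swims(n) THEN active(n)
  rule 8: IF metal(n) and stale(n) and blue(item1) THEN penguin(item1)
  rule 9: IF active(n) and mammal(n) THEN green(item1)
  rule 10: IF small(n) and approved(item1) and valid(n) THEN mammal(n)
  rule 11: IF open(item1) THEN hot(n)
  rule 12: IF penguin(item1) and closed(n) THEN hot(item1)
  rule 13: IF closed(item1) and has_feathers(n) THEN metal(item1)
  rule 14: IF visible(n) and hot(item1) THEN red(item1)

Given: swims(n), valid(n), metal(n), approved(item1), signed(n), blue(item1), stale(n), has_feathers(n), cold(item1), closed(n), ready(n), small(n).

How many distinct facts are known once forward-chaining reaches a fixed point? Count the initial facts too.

Round 1 — rule 6, rule 7, rule 8, rule 10, derive large(n), active(n), penguin(item1), mammal(n).
Round 2 — rule 3, rule 9, rule 12, derive visible(n), green(item1), hot(item1).
Round 3 — rule 1, rule 14, derive flagged(item1), red(item1).
Round 4 — rule 5, derive locked(item1).
Round 5 — rule 4, derive flies(item1).
Closure: {active(n), approved(item1), blue(item1), closed(n), cold(item1), flagged(item1), flies(item1), green(item1), has_feathers(n), hot(item1), large(n), locked(item1), mammal(n), metal(n), penguin(item1), ready(n), red(item1), signed(n), small(n), stale(n), swims(n), valid(n), visible(n)} — 23 facts.

23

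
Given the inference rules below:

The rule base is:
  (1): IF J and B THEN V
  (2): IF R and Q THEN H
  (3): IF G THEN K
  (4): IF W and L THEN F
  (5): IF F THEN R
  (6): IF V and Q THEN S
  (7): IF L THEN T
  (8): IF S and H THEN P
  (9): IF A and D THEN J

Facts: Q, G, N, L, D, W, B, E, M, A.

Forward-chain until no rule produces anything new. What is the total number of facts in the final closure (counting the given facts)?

19

Round 1 fires (3), (4), (7), (9), giving K, F, T, J.
Round 2 fires (1), (5), giving V, R.
Round 3 fires (2), (6), giving H, S.
Round 4 fires (8), giving P.
Closure: {A, B, D, E, F, G, H, J, K, L, M, N, P, Q, R, S, T, V, W} — 19 facts.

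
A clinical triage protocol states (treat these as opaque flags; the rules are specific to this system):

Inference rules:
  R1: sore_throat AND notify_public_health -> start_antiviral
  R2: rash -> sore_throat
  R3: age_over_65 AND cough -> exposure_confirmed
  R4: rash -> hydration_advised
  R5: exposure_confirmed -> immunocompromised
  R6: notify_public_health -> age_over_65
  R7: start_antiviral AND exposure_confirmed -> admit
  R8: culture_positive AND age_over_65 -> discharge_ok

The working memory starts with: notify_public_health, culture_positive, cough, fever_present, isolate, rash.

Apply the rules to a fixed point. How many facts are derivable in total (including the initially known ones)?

14

Round 1: R2 [rash -> sore_throat]; R4 [rash -> hydration_advised]; R6 [notify_public_health -> age_over_65]. New: sore_throat, hydration_advised, age_over_65.
Round 2: R1 [sore_throat AND notify_public_health -> start_antiviral]; R3 [age_over_65 AND cough -> exposure_confirmed]; R8 [culture_positive AND age_over_65 -> discharge_ok]. New: start_antiviral, exposure_confirmed, discharge_ok.
Round 3: R5 [exposure_confirmed -> immunocompromised]; R7 [start_antiviral AND exposure_confirmed -> admit]. New: immunocompromised, admit.
Closure: {admit, age_over_65, cough, culture_positive, discharge_ok, exposure_confirmed, fever_present, hydration_advised, immunocompromised, isolate, notify_public_health, rash, sore_throat, start_antiviral} — 14 facts.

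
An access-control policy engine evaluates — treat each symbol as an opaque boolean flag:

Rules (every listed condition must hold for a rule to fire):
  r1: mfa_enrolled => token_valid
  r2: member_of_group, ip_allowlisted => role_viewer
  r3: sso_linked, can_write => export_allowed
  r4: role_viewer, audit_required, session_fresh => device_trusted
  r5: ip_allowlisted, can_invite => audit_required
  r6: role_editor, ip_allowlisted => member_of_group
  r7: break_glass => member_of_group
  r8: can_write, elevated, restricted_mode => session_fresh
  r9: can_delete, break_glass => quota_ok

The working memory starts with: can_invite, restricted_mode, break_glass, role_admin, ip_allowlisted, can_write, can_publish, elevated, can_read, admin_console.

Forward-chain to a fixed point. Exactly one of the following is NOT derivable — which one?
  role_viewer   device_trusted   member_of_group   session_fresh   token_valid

Round 1 fires r5, r7, r8, giving audit_required, member_of_group, session_fresh.
Round 2 fires r2, giving role_viewer.
Round 3 fires r4, giving device_trusted.
Derived: role_viewer (round 2), session_fresh (round 1), member_of_group (round 1), device_trusted (round 3). token_valid never appears in any round.

token_valid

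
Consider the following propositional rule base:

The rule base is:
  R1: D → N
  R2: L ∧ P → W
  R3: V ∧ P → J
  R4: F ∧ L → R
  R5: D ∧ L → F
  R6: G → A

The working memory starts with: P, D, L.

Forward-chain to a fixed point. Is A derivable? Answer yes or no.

no

[1] R1 [D → N]; R2 [L ∧ P → W]; R5 [D ∧ L → F]. ⇒ new: N, W, F.
[2] R4 [F ∧ L → R]. ⇒ new: R.
Fixed point reached. A is concluded only by R6; R6 needs G (never derived).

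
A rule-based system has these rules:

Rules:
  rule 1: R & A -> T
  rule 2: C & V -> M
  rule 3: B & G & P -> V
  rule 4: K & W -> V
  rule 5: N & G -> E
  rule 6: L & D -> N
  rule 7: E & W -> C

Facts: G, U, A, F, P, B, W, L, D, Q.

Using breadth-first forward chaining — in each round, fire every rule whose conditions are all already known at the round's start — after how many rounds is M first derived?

[1] rule 3 [B & G & P -> V]; rule 6 [L & D -> N]. ⇒ new: V, N.
[2] rule 5 [N & G -> E]. ⇒ new: E.
[3] rule 7 [E & W -> C]. ⇒ new: C.
[4] rule 2 [C & V -> M]. ⇒ new: M.
M first appears in round 4.

4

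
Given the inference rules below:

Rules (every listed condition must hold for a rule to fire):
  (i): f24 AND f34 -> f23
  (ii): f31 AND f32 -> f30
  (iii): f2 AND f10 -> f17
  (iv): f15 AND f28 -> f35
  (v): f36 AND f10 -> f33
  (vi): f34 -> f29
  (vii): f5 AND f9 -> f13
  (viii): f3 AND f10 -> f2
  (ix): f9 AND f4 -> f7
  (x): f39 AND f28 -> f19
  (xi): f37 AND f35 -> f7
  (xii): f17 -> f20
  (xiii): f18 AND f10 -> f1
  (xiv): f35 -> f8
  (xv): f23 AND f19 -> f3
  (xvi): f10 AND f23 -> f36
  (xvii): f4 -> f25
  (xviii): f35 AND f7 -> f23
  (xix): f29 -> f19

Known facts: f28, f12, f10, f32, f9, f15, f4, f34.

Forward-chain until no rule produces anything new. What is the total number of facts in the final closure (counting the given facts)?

Round 1: (iv) [f15 AND f28 -> f35]; (vi) [f34 -> f29]; (ix) [f9 AND f4 -> f7]; (xvii) [f4 -> f25]. Adds f35, f29, f7, f25.
Round 2: (xiv) [f35 -> f8]; (xviii) [f35 AND f7 -> f23]; (xix) [f29 -> f19]. Adds f8, f23, f19.
Round 3: (xv) [f23 AND f19 -> f3]; (xvi) [f10 AND f23 -> f36]. Adds f3, f36.
Round 4: (v) [f36 AND f10 -> f33]; (viii) [f3 AND f10 -> f2]. Adds f33, f2.
Round 5: (iii) [f2 AND f10 -> f17]. Adds f17.
Round 6: (xii) [f17 -> f20]. Adds f20.
Closure: {f10, f12, f15, f17, f19, f2, f20, f23, f25, f28, f29, f3, f32, f33, f34, f35, f36, f4, f7, f8, f9} — 21 facts.

21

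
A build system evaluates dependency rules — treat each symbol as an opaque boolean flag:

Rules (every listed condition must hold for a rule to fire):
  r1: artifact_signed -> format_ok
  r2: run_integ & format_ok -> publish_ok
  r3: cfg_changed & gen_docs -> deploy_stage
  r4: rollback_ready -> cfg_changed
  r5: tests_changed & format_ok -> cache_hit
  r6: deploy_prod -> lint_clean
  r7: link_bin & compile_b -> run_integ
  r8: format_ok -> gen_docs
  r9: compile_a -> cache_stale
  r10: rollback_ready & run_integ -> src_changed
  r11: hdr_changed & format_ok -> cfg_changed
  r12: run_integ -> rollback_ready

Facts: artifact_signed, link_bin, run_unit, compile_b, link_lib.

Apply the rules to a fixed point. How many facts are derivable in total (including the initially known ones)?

Round 1: r1 [artifact_signed -> format_ok]; r7 [link_bin & compile_b -> run_integ]. Adds format_ok, run_integ.
Round 2: r2 [run_integ & format_ok -> publish_ok]; r8 [format_ok -> gen_docs]; r12 [run_integ -> rollback_ready]. Adds publish_ok, gen_docs, rollback_ready.
Round 3: r4 [rollback_ready -> cfg_changed]; r10 [rollback_ready & run_integ -> src_changed]. Adds cfg_changed, src_changed.
Round 4: r3 [cfg_changed & gen_docs -> deploy_stage]. Adds deploy_stage.
Closure: {artifact_signed, cfg_changed, compile_b, deploy_stage, format_ok, gen_docs, link_bin, link_lib, publish_ok, rollback_ready, run_integ, run_unit, src_changed} — 13 facts.

13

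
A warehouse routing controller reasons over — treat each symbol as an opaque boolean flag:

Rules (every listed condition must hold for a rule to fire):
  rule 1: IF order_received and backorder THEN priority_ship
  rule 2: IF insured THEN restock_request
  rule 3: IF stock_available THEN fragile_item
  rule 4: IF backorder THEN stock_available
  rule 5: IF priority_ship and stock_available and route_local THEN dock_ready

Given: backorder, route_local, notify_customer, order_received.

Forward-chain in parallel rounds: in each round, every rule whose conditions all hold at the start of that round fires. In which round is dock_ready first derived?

Round 1 — rule 1, rule 4, derive priority_ship, stock_available.
Round 2 — rule 3, rule 5, derive fragile_item, dock_ready.
dock_ready first appears in round 2.

2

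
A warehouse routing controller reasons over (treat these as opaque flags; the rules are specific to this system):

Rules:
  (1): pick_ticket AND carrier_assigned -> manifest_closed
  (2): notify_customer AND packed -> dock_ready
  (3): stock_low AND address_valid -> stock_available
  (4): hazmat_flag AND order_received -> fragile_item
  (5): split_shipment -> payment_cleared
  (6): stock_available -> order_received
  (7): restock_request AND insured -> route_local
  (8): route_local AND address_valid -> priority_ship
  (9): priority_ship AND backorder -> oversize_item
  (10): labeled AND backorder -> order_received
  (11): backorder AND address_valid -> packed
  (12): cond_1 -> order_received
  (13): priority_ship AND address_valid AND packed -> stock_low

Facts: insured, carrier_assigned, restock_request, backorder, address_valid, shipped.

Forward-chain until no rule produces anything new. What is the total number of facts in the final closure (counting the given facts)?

Round 1 — (7), (11), derive route_local, packed.
Round 2 — (8), derive priority_ship.
Round 3 — (9), (13), derive oversize_item, stock_low.
Round 4 — (3), derive stock_available.
Round 5 — (6), derive order_received.
Closure: {address_valid, backorder, carrier_assigned, insured, order_received, oversize_item, packed, priority_ship, restock_request, route_local, shipped, stock_available, stock_low} — 13 facts.

13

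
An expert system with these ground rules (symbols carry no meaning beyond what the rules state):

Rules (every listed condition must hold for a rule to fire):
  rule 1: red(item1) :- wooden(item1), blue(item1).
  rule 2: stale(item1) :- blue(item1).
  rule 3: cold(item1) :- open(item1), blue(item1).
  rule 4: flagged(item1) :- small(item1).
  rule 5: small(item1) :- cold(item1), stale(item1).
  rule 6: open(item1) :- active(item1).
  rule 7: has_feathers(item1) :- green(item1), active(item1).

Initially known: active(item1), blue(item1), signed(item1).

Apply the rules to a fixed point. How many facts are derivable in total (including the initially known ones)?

Round 1 — rule 2, rule 6, derive stale(item1), open(item1).
Round 2 — rule 3, derive cold(item1).
Round 3 — rule 5, derive small(item1).
Round 4 — rule 4, derive flagged(item1).
Closure: {active(item1), blue(item1), cold(item1), flagged(item1), open(item1), signed(item1), small(item1), stale(item1)} — 8 facts.

8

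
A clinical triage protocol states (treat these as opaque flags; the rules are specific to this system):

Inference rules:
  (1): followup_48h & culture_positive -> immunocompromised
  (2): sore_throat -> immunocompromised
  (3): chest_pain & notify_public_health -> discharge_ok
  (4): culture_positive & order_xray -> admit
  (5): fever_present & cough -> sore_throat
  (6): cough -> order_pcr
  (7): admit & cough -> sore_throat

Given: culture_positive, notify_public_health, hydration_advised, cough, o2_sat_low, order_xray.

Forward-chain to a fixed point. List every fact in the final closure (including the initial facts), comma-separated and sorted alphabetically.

admit, cough, culture_positive, hydration_advised, immunocompromised, notify_public_health, o2_sat_low, order_pcr, order_xray, sore_throat

Round 1: (4) [culture_positive & order_xray -> admit]; (6) [cough -> order_pcr]. Adds admit, order_pcr.
Round 2: (7) [admit & cough -> sore_throat]. Adds sore_throat.
Round 3: (2) [sore_throat -> immunocompromised]. Adds immunocompromised.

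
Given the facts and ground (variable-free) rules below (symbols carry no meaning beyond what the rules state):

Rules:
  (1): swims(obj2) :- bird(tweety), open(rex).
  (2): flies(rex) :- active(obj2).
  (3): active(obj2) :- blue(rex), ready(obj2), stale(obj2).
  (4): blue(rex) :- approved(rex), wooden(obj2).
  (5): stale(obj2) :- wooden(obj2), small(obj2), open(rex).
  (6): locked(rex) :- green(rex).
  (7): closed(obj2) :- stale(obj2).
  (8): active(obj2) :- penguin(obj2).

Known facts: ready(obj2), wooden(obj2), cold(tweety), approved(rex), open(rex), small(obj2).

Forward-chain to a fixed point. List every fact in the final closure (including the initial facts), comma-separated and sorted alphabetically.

active(obj2), approved(rex), blue(rex), closed(obj2), cold(tweety), flies(rex), open(rex), ready(obj2), small(obj2), stale(obj2), wooden(obj2)

Round 1 — (4), (5), derive blue(rex), stale(obj2).
Round 2 — (3), (7), derive active(obj2), closed(obj2).
Round 3 — (2), derive flies(rex).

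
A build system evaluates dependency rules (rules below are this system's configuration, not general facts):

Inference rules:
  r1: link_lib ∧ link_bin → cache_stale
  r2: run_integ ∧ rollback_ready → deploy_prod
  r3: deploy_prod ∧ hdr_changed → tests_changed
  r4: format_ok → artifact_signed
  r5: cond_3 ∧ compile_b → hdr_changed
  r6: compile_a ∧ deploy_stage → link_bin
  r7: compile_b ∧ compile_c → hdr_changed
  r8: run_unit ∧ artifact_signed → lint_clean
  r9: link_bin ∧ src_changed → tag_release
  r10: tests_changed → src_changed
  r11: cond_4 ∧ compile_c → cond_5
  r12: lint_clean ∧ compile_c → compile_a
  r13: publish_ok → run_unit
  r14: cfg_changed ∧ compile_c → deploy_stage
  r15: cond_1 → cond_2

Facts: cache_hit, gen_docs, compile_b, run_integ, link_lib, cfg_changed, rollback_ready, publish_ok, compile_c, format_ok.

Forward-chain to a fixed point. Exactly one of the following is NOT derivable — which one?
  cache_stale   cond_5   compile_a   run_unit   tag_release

cond_5

Round 1: r2 [run_integ ∧ rollback_ready → deploy_prod]; r4 [format_ok → artifact_signed]; r7 [compile_b ∧ compile_c → hdr_changed]; r13 [publish_ok → run_unit]; r14 [cfg_changed ∧ compile_c → deploy_stage]. Adds deploy_prod, artifact_signed, hdr_changed, run_unit, deploy_stage.
Round 2: r3 [deploy_prod ∧ hdr_changed → tests_changed]; r8 [run_unit ∧ artifact_signed → lint_clean]. Adds tests_changed, lint_clean.
Round 3: r10 [tests_changed → src_changed]; r12 [lint_clean ∧ compile_c → compile_a]. Adds src_changed, compile_a.
Round 4: r6 [compile_a ∧ deploy_stage → link_bin]. Adds link_bin.
Round 5: r1 [link_lib ∧ link_bin → cache_stale]; r9 [link_bin ∧ src_changed → tag_release]. Adds cache_stale, tag_release.
Derived: tag_release (round 5), cache_stale (round 5), compile_a (round 3), run_unit (round 1). cond_5 never appears in any round.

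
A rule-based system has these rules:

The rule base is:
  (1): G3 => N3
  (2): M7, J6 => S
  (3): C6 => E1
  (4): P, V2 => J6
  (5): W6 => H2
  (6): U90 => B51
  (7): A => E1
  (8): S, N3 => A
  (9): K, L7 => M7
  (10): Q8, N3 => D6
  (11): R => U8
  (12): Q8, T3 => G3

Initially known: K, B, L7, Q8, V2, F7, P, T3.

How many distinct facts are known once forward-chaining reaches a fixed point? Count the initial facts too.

Round 1: (4) [P, V2 => J6]; (9) [K, L7 => M7]; (12) [Q8, T3 => G3]. New: J6, M7, G3.
Round 2: (1) [G3 => N3]; (2) [M7, J6 => S]. New: N3, S.
Round 3: (8) [S, N3 => A]; (10) [Q8, N3 => D6]. New: A, D6.
Round 4: (7) [A => E1]. New: E1.
Closure: {A, B, D6, E1, F7, G3, J6, K, L7, M7, N3, P, Q8, S, T3, V2} — 16 facts.

16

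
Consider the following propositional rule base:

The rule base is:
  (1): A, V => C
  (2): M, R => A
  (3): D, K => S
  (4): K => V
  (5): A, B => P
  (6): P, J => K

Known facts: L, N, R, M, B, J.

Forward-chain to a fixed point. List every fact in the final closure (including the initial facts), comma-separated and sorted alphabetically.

Round 1: (2) [M, R => A]. Adds A.
Round 2: (5) [A, B => P]. Adds P.
Round 3: (6) [P, J => K]. Adds K.
Round 4: (4) [K => V]. Adds V.
Round 5: (1) [A, V => C]. Adds C.

A, B, C, J, K, L, M, N, P, R, V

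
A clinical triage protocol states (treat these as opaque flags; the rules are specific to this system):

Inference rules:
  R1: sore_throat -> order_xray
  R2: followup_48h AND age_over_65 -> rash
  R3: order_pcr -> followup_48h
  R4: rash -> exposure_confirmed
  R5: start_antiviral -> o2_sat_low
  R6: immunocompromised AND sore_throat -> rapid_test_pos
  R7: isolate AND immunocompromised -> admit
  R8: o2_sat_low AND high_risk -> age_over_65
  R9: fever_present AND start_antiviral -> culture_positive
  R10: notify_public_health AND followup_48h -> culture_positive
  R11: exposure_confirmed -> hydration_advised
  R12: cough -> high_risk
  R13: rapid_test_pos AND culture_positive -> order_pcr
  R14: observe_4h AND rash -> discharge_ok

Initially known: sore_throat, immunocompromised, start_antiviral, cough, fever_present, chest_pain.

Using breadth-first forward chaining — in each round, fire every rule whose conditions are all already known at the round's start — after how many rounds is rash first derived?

4

Round 1 fires R1, R5, R6, R9, R12, giving order_xray, o2_sat_low, rapid_test_pos, culture_positive, high_risk.
Round 2 fires R8, R13, giving age_over_65, order_pcr.
Round 3 fires R3, giving followup_48h.
Round 4 fires R2, giving rash.
rash first appears in round 4.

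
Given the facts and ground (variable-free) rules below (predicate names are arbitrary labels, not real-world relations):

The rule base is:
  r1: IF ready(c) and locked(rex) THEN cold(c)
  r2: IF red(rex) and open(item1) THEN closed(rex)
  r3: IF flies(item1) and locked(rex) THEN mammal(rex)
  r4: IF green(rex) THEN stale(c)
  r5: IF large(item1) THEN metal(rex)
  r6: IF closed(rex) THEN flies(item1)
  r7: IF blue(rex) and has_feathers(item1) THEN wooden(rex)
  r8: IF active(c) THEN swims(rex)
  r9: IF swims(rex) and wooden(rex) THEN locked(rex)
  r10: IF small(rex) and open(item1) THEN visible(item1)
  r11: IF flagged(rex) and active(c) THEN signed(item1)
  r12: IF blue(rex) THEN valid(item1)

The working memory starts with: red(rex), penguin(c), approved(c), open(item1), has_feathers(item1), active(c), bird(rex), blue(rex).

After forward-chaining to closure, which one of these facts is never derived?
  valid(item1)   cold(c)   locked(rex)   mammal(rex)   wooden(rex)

Round 1: r2 [IF red(rex) and open(item1) THEN closed(rex)]; r7 [IF blue(rex) and has_feathers(item1) THEN wooden(rex)]; r8 [IF active(c) THEN swims(rex)]; r12 [IF blue(rex) THEN valid(item1)]. Adds closed(rex), wooden(rex), swims(rex), valid(item1).
Round 2: r6 [IF closed(rex) THEN flies(item1)]; r9 [IF swims(rex) and wooden(rex) THEN locked(rex)]. Adds flies(item1), locked(rex).
Round 3: r3 [IF flies(item1) and locked(rex) THEN mammal(rex)]. Adds mammal(rex).
Derived: mammal(rex) (round 3), locked(rex) (round 2), wooden(rex) (round 1), valid(item1) (round 1). cold(c) never appears in any round.

cold(c)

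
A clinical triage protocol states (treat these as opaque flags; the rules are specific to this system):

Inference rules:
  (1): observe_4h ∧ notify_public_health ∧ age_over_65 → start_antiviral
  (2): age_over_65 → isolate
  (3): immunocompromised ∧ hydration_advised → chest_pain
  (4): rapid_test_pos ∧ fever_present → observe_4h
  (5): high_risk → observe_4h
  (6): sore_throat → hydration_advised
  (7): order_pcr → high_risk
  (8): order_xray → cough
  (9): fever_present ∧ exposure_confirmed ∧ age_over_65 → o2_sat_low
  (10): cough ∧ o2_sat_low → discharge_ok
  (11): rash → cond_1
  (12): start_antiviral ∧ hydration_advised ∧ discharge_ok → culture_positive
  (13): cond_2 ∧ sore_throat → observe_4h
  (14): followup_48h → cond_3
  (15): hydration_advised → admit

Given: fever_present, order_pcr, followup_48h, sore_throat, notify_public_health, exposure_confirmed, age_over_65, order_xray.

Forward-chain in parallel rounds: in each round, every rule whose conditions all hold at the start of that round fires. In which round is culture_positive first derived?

4

Round 1 — (2), (6), (7), (8), (9), (14), derive isolate, hydration_advised, high_risk, cough, o2_sat_low, cond_3.
Round 2 — (5), (10), (15), derive observe_4h, discharge_ok, admit.
Round 3 — (1), derive start_antiviral.
Round 4 — (12), derive culture_positive.
culture_positive first appears in round 4.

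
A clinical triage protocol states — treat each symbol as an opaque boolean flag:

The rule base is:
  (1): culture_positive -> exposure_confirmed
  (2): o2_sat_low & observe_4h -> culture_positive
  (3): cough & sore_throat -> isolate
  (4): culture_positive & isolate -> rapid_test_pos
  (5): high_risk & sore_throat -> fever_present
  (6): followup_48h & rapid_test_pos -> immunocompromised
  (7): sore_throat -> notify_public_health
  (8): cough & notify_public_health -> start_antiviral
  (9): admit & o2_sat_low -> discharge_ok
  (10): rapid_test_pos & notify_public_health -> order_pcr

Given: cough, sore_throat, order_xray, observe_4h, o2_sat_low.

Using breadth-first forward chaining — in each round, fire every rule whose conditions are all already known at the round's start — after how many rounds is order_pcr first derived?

3

Round 1 fires (2), (3), (7), giving culture_positive, isolate, notify_public_health.
Round 2 fires (1), (4), (8), giving exposure_confirmed, rapid_test_pos, start_antiviral.
Round 3 fires (10), giving order_pcr.
order_pcr first appears in round 3.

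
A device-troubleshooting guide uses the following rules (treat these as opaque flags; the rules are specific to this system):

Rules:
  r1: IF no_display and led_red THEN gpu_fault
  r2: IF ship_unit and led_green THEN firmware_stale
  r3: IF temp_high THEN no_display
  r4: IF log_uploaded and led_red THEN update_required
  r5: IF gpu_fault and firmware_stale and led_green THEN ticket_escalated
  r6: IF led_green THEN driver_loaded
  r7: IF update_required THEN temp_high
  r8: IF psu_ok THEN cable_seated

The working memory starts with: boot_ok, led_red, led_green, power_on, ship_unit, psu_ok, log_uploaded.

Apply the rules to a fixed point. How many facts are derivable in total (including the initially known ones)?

Round 1: r2 [IF ship_unit and led_green THEN firmware_stale]; r4 [IF log_uploaded and led_red THEN update_required]; r6 [IF led_green THEN driver_loaded]; r8 [IF psu_ok THEN cable_seated]. New: firmware_stale, update_required, driver_loaded, cable_seated.
Round 2: r7 [IF update_required THEN temp_high]. New: temp_high.
Round 3: r3 [IF temp_high THEN no_display]. New: no_display.
Round 4: r1 [IF no_display and led_red THEN gpu_fault]. New: gpu_fault.
Round 5: r5 [IF gpu_fault and firmware_stale and led_green THEN ticket_escalated]. New: ticket_escalated.
Closure: {boot_ok, cable_seated, driver_loaded, firmware_stale, gpu_fault, led_green, led_red, log_uploaded, no_display, power_on, psu_ok, ship_unit, temp_high, ticket_escalated, update_required} — 15 facts.

15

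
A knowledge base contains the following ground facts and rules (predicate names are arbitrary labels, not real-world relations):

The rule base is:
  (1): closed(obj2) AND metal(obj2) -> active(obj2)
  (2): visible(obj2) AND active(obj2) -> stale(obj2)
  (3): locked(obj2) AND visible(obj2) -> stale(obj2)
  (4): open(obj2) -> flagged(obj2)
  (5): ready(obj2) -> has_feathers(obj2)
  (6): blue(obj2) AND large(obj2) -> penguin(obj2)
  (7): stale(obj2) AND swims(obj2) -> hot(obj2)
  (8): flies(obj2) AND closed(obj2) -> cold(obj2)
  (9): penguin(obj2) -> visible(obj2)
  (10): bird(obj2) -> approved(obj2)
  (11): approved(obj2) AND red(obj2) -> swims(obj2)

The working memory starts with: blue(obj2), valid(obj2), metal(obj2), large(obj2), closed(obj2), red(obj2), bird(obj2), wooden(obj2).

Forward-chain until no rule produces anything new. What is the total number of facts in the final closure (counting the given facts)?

[1] (1) [closed(obj2) AND metal(obj2) -> active(obj2)]; (6) [blue(obj2) AND large(obj2) -> penguin(obj2)]; (10) [bird(obj2) -> approved(obj2)]. ⇒ new: active(obj2), penguin(obj2), approved(obj2).
[2] (9) [penguin(obj2) -> visible(obj2)]; (11) [approved(obj2) AND red(obj2) -> swims(obj2)]. ⇒ new: visible(obj2), swims(obj2).
[3] (2) [visible(obj2) AND active(obj2) -> stale(obj2)]. ⇒ new: stale(obj2).
[4] (7) [stale(obj2) AND swims(obj2) -> hot(obj2)]. ⇒ new: hot(obj2).
Closure: {active(obj2), approved(obj2), bird(obj2), blue(obj2), closed(obj2), hot(obj2), large(obj2), metal(obj2), penguin(obj2), red(obj2), stale(obj2), swims(obj2), valid(obj2), visible(obj2), wooden(obj2)} — 15 facts.

15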